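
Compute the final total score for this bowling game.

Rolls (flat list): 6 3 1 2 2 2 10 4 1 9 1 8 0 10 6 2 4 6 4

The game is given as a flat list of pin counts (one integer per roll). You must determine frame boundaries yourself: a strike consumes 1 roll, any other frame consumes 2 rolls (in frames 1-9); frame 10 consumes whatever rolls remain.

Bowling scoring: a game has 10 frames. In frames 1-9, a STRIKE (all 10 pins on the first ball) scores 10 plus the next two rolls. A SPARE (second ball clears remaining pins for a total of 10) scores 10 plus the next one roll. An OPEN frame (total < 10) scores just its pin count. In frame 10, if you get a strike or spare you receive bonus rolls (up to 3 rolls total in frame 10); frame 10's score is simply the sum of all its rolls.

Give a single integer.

Frame 1: OPEN (6+3=9). Cumulative: 9
Frame 2: OPEN (1+2=3). Cumulative: 12
Frame 3: OPEN (2+2=4). Cumulative: 16
Frame 4: STRIKE. 10 + next two rolls (4+1) = 15. Cumulative: 31
Frame 5: OPEN (4+1=5). Cumulative: 36
Frame 6: SPARE (9+1=10). 10 + next roll (8) = 18. Cumulative: 54
Frame 7: OPEN (8+0=8). Cumulative: 62
Frame 8: STRIKE. 10 + next two rolls (6+2) = 18. Cumulative: 80
Frame 9: OPEN (6+2=8). Cumulative: 88
Frame 10: SPARE. Sum of all frame-10 rolls (4+6+4) = 14. Cumulative: 102

Answer: 102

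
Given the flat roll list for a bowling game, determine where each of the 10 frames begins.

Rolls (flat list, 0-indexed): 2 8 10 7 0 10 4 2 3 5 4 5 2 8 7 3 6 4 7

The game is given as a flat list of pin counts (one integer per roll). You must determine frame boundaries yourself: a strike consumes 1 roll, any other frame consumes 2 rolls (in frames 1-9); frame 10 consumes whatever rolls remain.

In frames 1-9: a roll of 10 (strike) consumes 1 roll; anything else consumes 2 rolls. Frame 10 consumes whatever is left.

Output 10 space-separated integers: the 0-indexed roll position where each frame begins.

Answer: 0 2 3 5 6 8 10 12 14 16

Derivation:
Frame 1 starts at roll index 0: rolls=2,8 (sum=10), consumes 2 rolls
Frame 2 starts at roll index 2: roll=10 (strike), consumes 1 roll
Frame 3 starts at roll index 3: rolls=7,0 (sum=7), consumes 2 rolls
Frame 4 starts at roll index 5: roll=10 (strike), consumes 1 roll
Frame 5 starts at roll index 6: rolls=4,2 (sum=6), consumes 2 rolls
Frame 6 starts at roll index 8: rolls=3,5 (sum=8), consumes 2 rolls
Frame 7 starts at roll index 10: rolls=4,5 (sum=9), consumes 2 rolls
Frame 8 starts at roll index 12: rolls=2,8 (sum=10), consumes 2 rolls
Frame 9 starts at roll index 14: rolls=7,3 (sum=10), consumes 2 rolls
Frame 10 starts at roll index 16: 3 remaining rolls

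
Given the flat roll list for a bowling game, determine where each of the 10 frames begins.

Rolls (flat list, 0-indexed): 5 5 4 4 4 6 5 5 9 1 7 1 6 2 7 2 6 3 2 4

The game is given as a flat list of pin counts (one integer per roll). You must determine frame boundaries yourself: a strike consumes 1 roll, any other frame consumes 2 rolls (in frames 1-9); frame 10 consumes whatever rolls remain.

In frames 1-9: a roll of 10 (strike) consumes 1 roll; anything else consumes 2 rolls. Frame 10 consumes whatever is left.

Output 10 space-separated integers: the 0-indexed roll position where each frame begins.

Frame 1 starts at roll index 0: rolls=5,5 (sum=10), consumes 2 rolls
Frame 2 starts at roll index 2: rolls=4,4 (sum=8), consumes 2 rolls
Frame 3 starts at roll index 4: rolls=4,6 (sum=10), consumes 2 rolls
Frame 4 starts at roll index 6: rolls=5,5 (sum=10), consumes 2 rolls
Frame 5 starts at roll index 8: rolls=9,1 (sum=10), consumes 2 rolls
Frame 6 starts at roll index 10: rolls=7,1 (sum=8), consumes 2 rolls
Frame 7 starts at roll index 12: rolls=6,2 (sum=8), consumes 2 rolls
Frame 8 starts at roll index 14: rolls=7,2 (sum=9), consumes 2 rolls
Frame 9 starts at roll index 16: rolls=6,3 (sum=9), consumes 2 rolls
Frame 10 starts at roll index 18: 2 remaining rolls

Answer: 0 2 4 6 8 10 12 14 16 18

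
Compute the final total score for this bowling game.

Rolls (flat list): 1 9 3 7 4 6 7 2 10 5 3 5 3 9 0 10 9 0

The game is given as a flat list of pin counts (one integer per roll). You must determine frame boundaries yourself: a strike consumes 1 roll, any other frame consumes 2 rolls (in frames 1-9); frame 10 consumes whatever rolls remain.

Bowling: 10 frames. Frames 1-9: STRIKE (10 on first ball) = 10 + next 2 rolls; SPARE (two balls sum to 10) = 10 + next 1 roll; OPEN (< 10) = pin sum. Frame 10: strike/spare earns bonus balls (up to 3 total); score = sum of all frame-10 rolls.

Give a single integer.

Answer: 124

Derivation:
Frame 1: SPARE (1+9=10). 10 + next roll (3) = 13. Cumulative: 13
Frame 2: SPARE (3+7=10). 10 + next roll (4) = 14. Cumulative: 27
Frame 3: SPARE (4+6=10). 10 + next roll (7) = 17. Cumulative: 44
Frame 4: OPEN (7+2=9). Cumulative: 53
Frame 5: STRIKE. 10 + next two rolls (5+3) = 18. Cumulative: 71
Frame 6: OPEN (5+3=8). Cumulative: 79
Frame 7: OPEN (5+3=8). Cumulative: 87
Frame 8: OPEN (9+0=9). Cumulative: 96
Frame 9: STRIKE. 10 + next two rolls (9+0) = 19. Cumulative: 115
Frame 10: OPEN. Sum of all frame-10 rolls (9+0) = 9. Cumulative: 124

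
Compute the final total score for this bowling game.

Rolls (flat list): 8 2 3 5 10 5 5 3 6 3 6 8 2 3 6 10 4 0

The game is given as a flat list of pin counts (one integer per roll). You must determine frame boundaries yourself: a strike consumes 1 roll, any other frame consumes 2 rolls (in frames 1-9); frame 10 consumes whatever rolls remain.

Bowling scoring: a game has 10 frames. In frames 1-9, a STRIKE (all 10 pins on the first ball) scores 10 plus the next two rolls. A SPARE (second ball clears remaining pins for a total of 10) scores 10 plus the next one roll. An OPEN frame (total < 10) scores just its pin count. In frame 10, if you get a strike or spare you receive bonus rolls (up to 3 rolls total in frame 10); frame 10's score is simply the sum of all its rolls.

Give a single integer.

Frame 1: SPARE (8+2=10). 10 + next roll (3) = 13. Cumulative: 13
Frame 2: OPEN (3+5=8). Cumulative: 21
Frame 3: STRIKE. 10 + next two rolls (5+5) = 20. Cumulative: 41
Frame 4: SPARE (5+5=10). 10 + next roll (3) = 13. Cumulative: 54
Frame 5: OPEN (3+6=9). Cumulative: 63
Frame 6: OPEN (3+6=9). Cumulative: 72
Frame 7: SPARE (8+2=10). 10 + next roll (3) = 13. Cumulative: 85
Frame 8: OPEN (3+6=9). Cumulative: 94
Frame 9: STRIKE. 10 + next two rolls (4+0) = 14. Cumulative: 108
Frame 10: OPEN. Sum of all frame-10 rolls (4+0) = 4. Cumulative: 112

Answer: 112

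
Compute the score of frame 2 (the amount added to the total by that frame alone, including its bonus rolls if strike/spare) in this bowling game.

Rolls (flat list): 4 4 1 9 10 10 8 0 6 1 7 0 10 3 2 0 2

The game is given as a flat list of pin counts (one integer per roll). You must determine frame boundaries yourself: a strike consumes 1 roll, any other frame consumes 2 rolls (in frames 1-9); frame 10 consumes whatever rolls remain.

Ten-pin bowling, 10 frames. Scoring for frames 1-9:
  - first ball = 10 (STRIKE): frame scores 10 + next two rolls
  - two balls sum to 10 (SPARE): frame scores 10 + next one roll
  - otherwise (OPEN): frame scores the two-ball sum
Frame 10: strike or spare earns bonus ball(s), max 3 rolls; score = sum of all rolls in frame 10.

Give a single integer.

Answer: 20

Derivation:
Frame 1: OPEN (4+4=8). Cumulative: 8
Frame 2: SPARE (1+9=10). 10 + next roll (10) = 20. Cumulative: 28
Frame 3: STRIKE. 10 + next two rolls (10+8) = 28. Cumulative: 56
Frame 4: STRIKE. 10 + next two rolls (8+0) = 18. Cumulative: 74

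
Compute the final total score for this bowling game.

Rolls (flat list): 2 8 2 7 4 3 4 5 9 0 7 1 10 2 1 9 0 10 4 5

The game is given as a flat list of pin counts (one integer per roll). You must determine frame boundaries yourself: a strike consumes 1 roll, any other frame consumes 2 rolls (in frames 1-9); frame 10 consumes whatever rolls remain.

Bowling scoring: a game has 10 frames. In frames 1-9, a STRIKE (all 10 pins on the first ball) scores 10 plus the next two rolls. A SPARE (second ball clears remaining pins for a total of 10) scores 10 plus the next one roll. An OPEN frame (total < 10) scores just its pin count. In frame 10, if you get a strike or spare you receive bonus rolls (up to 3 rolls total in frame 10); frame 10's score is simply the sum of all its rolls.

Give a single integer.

Frame 1: SPARE (2+8=10). 10 + next roll (2) = 12. Cumulative: 12
Frame 2: OPEN (2+7=9). Cumulative: 21
Frame 3: OPEN (4+3=7). Cumulative: 28
Frame 4: OPEN (4+5=9). Cumulative: 37
Frame 5: OPEN (9+0=9). Cumulative: 46
Frame 6: OPEN (7+1=8). Cumulative: 54
Frame 7: STRIKE. 10 + next two rolls (2+1) = 13. Cumulative: 67
Frame 8: OPEN (2+1=3). Cumulative: 70
Frame 9: OPEN (9+0=9). Cumulative: 79
Frame 10: STRIKE. Sum of all frame-10 rolls (10+4+5) = 19. Cumulative: 98

Answer: 98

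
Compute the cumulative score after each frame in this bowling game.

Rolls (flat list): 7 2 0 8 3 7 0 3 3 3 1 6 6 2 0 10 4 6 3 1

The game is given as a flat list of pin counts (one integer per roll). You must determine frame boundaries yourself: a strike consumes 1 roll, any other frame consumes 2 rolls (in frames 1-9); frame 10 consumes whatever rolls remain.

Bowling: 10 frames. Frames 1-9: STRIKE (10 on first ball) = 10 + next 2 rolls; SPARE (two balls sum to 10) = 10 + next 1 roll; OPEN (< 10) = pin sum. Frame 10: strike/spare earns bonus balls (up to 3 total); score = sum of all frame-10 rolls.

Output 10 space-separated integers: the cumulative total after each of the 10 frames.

Frame 1: OPEN (7+2=9). Cumulative: 9
Frame 2: OPEN (0+8=8). Cumulative: 17
Frame 3: SPARE (3+7=10). 10 + next roll (0) = 10. Cumulative: 27
Frame 4: OPEN (0+3=3). Cumulative: 30
Frame 5: OPEN (3+3=6). Cumulative: 36
Frame 6: OPEN (1+6=7). Cumulative: 43
Frame 7: OPEN (6+2=8). Cumulative: 51
Frame 8: SPARE (0+10=10). 10 + next roll (4) = 14. Cumulative: 65
Frame 9: SPARE (4+6=10). 10 + next roll (3) = 13. Cumulative: 78
Frame 10: OPEN. Sum of all frame-10 rolls (3+1) = 4. Cumulative: 82

Answer: 9 17 27 30 36 43 51 65 78 82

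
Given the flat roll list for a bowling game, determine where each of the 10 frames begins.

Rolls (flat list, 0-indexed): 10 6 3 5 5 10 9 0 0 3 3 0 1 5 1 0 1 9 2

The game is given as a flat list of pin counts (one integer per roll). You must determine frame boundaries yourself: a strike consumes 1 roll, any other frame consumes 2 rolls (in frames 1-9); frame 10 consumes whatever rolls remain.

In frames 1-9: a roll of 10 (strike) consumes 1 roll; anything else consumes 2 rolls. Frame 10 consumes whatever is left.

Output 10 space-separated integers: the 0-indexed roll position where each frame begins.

Answer: 0 1 3 5 6 8 10 12 14 16

Derivation:
Frame 1 starts at roll index 0: roll=10 (strike), consumes 1 roll
Frame 2 starts at roll index 1: rolls=6,3 (sum=9), consumes 2 rolls
Frame 3 starts at roll index 3: rolls=5,5 (sum=10), consumes 2 rolls
Frame 4 starts at roll index 5: roll=10 (strike), consumes 1 roll
Frame 5 starts at roll index 6: rolls=9,0 (sum=9), consumes 2 rolls
Frame 6 starts at roll index 8: rolls=0,3 (sum=3), consumes 2 rolls
Frame 7 starts at roll index 10: rolls=3,0 (sum=3), consumes 2 rolls
Frame 8 starts at roll index 12: rolls=1,5 (sum=6), consumes 2 rolls
Frame 9 starts at roll index 14: rolls=1,0 (sum=1), consumes 2 rolls
Frame 10 starts at roll index 16: 3 remaining rolls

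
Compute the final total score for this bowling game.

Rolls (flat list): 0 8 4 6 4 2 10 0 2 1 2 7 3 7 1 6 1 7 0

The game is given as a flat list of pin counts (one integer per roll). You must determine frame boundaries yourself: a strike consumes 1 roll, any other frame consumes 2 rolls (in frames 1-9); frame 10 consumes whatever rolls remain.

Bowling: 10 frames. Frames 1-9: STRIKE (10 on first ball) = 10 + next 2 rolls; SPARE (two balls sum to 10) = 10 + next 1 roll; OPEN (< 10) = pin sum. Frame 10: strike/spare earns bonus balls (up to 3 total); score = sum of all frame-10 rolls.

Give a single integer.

Frame 1: OPEN (0+8=8). Cumulative: 8
Frame 2: SPARE (4+6=10). 10 + next roll (4) = 14. Cumulative: 22
Frame 3: OPEN (4+2=6). Cumulative: 28
Frame 4: STRIKE. 10 + next two rolls (0+2) = 12. Cumulative: 40
Frame 5: OPEN (0+2=2). Cumulative: 42
Frame 6: OPEN (1+2=3). Cumulative: 45
Frame 7: SPARE (7+3=10). 10 + next roll (7) = 17. Cumulative: 62
Frame 8: OPEN (7+1=8). Cumulative: 70
Frame 9: OPEN (6+1=7). Cumulative: 77
Frame 10: OPEN. Sum of all frame-10 rolls (7+0) = 7. Cumulative: 84

Answer: 84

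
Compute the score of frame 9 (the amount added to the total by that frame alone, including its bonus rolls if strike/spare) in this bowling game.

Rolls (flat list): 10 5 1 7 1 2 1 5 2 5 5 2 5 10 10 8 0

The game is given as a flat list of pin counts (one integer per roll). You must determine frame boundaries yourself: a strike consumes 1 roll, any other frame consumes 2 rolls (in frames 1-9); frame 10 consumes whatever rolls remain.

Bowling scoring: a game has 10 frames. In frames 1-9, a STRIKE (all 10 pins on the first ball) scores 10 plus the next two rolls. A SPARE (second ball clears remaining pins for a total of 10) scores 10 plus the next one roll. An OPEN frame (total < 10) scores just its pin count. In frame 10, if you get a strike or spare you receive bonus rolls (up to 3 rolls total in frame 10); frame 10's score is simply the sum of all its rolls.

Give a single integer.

Answer: 18

Derivation:
Frame 1: STRIKE. 10 + next two rolls (5+1) = 16. Cumulative: 16
Frame 2: OPEN (5+1=6). Cumulative: 22
Frame 3: OPEN (7+1=8). Cumulative: 30
Frame 4: OPEN (2+1=3). Cumulative: 33
Frame 5: OPEN (5+2=7). Cumulative: 40
Frame 6: SPARE (5+5=10). 10 + next roll (2) = 12. Cumulative: 52
Frame 7: OPEN (2+5=7). Cumulative: 59
Frame 8: STRIKE. 10 + next two rolls (10+8) = 28. Cumulative: 87
Frame 9: STRIKE. 10 + next two rolls (8+0) = 18. Cumulative: 105
Frame 10: OPEN. Sum of all frame-10 rolls (8+0) = 8. Cumulative: 113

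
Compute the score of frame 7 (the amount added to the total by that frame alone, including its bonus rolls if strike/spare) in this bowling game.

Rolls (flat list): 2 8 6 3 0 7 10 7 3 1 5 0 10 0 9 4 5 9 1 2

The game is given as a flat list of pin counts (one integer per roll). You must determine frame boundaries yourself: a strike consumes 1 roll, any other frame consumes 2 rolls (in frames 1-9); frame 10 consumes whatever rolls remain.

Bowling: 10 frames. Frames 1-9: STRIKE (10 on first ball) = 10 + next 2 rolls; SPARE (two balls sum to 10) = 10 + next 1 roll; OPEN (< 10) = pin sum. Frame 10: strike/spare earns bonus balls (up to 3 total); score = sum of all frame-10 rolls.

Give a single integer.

Frame 1: SPARE (2+8=10). 10 + next roll (6) = 16. Cumulative: 16
Frame 2: OPEN (6+3=9). Cumulative: 25
Frame 3: OPEN (0+7=7). Cumulative: 32
Frame 4: STRIKE. 10 + next two rolls (7+3) = 20. Cumulative: 52
Frame 5: SPARE (7+3=10). 10 + next roll (1) = 11. Cumulative: 63
Frame 6: OPEN (1+5=6). Cumulative: 69
Frame 7: SPARE (0+10=10). 10 + next roll (0) = 10. Cumulative: 79
Frame 8: OPEN (0+9=9). Cumulative: 88
Frame 9: OPEN (4+5=9). Cumulative: 97

Answer: 10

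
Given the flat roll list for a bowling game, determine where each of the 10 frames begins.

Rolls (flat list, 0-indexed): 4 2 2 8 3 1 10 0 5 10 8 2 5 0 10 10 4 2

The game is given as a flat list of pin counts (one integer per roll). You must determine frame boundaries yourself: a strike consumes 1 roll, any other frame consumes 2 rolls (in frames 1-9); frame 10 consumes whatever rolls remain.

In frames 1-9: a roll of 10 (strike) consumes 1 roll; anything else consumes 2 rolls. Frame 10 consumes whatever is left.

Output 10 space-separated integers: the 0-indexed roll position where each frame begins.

Answer: 0 2 4 6 7 9 10 12 14 15

Derivation:
Frame 1 starts at roll index 0: rolls=4,2 (sum=6), consumes 2 rolls
Frame 2 starts at roll index 2: rolls=2,8 (sum=10), consumes 2 rolls
Frame 3 starts at roll index 4: rolls=3,1 (sum=4), consumes 2 rolls
Frame 4 starts at roll index 6: roll=10 (strike), consumes 1 roll
Frame 5 starts at roll index 7: rolls=0,5 (sum=5), consumes 2 rolls
Frame 6 starts at roll index 9: roll=10 (strike), consumes 1 roll
Frame 7 starts at roll index 10: rolls=8,2 (sum=10), consumes 2 rolls
Frame 8 starts at roll index 12: rolls=5,0 (sum=5), consumes 2 rolls
Frame 9 starts at roll index 14: roll=10 (strike), consumes 1 roll
Frame 10 starts at roll index 15: 3 remaining rolls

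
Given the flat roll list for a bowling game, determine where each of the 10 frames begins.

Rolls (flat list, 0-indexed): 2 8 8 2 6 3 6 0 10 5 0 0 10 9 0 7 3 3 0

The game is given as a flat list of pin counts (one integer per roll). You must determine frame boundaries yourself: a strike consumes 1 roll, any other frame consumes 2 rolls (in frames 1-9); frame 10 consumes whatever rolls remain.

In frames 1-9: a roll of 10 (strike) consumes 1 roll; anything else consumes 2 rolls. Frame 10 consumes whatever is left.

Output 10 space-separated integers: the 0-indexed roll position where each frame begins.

Answer: 0 2 4 6 8 9 11 13 15 17

Derivation:
Frame 1 starts at roll index 0: rolls=2,8 (sum=10), consumes 2 rolls
Frame 2 starts at roll index 2: rolls=8,2 (sum=10), consumes 2 rolls
Frame 3 starts at roll index 4: rolls=6,3 (sum=9), consumes 2 rolls
Frame 4 starts at roll index 6: rolls=6,0 (sum=6), consumes 2 rolls
Frame 5 starts at roll index 8: roll=10 (strike), consumes 1 roll
Frame 6 starts at roll index 9: rolls=5,0 (sum=5), consumes 2 rolls
Frame 7 starts at roll index 11: rolls=0,10 (sum=10), consumes 2 rolls
Frame 8 starts at roll index 13: rolls=9,0 (sum=9), consumes 2 rolls
Frame 9 starts at roll index 15: rolls=7,3 (sum=10), consumes 2 rolls
Frame 10 starts at roll index 17: 2 remaining rolls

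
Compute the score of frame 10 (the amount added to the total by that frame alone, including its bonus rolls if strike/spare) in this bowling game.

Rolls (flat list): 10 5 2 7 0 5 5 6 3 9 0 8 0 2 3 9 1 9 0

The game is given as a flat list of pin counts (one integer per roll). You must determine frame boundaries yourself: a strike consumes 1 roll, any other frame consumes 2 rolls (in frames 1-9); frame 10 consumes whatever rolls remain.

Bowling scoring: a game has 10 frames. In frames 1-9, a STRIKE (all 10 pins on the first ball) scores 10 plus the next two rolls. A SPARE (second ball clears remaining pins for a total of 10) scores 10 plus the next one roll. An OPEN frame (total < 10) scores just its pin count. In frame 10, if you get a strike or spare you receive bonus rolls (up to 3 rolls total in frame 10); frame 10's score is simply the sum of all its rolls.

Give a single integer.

Answer: 9

Derivation:
Frame 1: STRIKE. 10 + next two rolls (5+2) = 17. Cumulative: 17
Frame 2: OPEN (5+2=7). Cumulative: 24
Frame 3: OPEN (7+0=7). Cumulative: 31
Frame 4: SPARE (5+5=10). 10 + next roll (6) = 16. Cumulative: 47
Frame 5: OPEN (6+3=9). Cumulative: 56
Frame 6: OPEN (9+0=9). Cumulative: 65
Frame 7: OPEN (8+0=8). Cumulative: 73
Frame 8: OPEN (2+3=5). Cumulative: 78
Frame 9: SPARE (9+1=10). 10 + next roll (9) = 19. Cumulative: 97
Frame 10: OPEN. Sum of all frame-10 rolls (9+0) = 9. Cumulative: 106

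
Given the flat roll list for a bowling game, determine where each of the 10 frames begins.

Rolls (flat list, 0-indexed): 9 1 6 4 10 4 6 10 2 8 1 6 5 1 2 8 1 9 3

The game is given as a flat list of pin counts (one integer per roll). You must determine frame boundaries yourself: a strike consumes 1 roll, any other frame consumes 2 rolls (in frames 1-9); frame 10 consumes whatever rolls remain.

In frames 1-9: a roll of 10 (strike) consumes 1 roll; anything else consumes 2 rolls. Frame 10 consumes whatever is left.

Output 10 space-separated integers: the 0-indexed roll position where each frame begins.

Answer: 0 2 4 5 7 8 10 12 14 16

Derivation:
Frame 1 starts at roll index 0: rolls=9,1 (sum=10), consumes 2 rolls
Frame 2 starts at roll index 2: rolls=6,4 (sum=10), consumes 2 rolls
Frame 3 starts at roll index 4: roll=10 (strike), consumes 1 roll
Frame 4 starts at roll index 5: rolls=4,6 (sum=10), consumes 2 rolls
Frame 5 starts at roll index 7: roll=10 (strike), consumes 1 roll
Frame 6 starts at roll index 8: rolls=2,8 (sum=10), consumes 2 rolls
Frame 7 starts at roll index 10: rolls=1,6 (sum=7), consumes 2 rolls
Frame 8 starts at roll index 12: rolls=5,1 (sum=6), consumes 2 rolls
Frame 9 starts at roll index 14: rolls=2,8 (sum=10), consumes 2 rolls
Frame 10 starts at roll index 16: 3 remaining rolls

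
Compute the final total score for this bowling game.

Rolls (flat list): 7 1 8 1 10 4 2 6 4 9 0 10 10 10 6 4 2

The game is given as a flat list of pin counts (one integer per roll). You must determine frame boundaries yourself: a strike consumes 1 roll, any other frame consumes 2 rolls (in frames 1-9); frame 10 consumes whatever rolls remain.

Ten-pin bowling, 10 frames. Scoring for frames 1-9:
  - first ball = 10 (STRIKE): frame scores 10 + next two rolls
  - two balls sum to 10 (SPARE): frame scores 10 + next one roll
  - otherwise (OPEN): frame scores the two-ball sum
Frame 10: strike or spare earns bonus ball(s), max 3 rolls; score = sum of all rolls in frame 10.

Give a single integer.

Frame 1: OPEN (7+1=8). Cumulative: 8
Frame 2: OPEN (8+1=9). Cumulative: 17
Frame 3: STRIKE. 10 + next two rolls (4+2) = 16. Cumulative: 33
Frame 4: OPEN (4+2=6). Cumulative: 39
Frame 5: SPARE (6+4=10). 10 + next roll (9) = 19. Cumulative: 58
Frame 6: OPEN (9+0=9). Cumulative: 67
Frame 7: STRIKE. 10 + next two rolls (10+10) = 30. Cumulative: 97
Frame 8: STRIKE. 10 + next two rolls (10+6) = 26. Cumulative: 123
Frame 9: STRIKE. 10 + next two rolls (6+4) = 20. Cumulative: 143
Frame 10: SPARE. Sum of all frame-10 rolls (6+4+2) = 12. Cumulative: 155

Answer: 155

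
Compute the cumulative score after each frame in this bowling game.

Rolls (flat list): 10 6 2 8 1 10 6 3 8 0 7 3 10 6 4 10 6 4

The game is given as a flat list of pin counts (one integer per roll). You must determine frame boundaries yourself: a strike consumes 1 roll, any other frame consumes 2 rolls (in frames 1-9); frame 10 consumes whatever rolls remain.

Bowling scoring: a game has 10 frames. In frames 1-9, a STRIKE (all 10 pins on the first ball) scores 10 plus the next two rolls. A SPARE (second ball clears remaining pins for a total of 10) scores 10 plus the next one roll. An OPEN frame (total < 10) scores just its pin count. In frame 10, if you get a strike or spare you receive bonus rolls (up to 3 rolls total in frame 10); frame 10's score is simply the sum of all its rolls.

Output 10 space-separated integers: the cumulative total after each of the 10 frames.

Frame 1: STRIKE. 10 + next two rolls (6+2) = 18. Cumulative: 18
Frame 2: OPEN (6+2=8). Cumulative: 26
Frame 3: OPEN (8+1=9). Cumulative: 35
Frame 4: STRIKE. 10 + next two rolls (6+3) = 19. Cumulative: 54
Frame 5: OPEN (6+3=9). Cumulative: 63
Frame 6: OPEN (8+0=8). Cumulative: 71
Frame 7: SPARE (7+3=10). 10 + next roll (10) = 20. Cumulative: 91
Frame 8: STRIKE. 10 + next two rolls (6+4) = 20. Cumulative: 111
Frame 9: SPARE (6+4=10). 10 + next roll (10) = 20. Cumulative: 131
Frame 10: STRIKE. Sum of all frame-10 rolls (10+6+4) = 20. Cumulative: 151

Answer: 18 26 35 54 63 71 91 111 131 151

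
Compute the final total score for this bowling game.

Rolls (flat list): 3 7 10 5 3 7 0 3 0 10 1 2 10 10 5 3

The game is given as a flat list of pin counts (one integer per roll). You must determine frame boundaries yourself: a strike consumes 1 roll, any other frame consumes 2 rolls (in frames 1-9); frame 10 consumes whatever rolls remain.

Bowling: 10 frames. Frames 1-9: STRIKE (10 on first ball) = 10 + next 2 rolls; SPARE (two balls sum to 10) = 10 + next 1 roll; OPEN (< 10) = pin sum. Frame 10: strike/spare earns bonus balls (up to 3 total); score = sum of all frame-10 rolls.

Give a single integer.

Answer: 123

Derivation:
Frame 1: SPARE (3+7=10). 10 + next roll (10) = 20. Cumulative: 20
Frame 2: STRIKE. 10 + next two rolls (5+3) = 18. Cumulative: 38
Frame 3: OPEN (5+3=8). Cumulative: 46
Frame 4: OPEN (7+0=7). Cumulative: 53
Frame 5: OPEN (3+0=3). Cumulative: 56
Frame 6: STRIKE. 10 + next two rolls (1+2) = 13. Cumulative: 69
Frame 7: OPEN (1+2=3). Cumulative: 72
Frame 8: STRIKE. 10 + next two rolls (10+5) = 25. Cumulative: 97
Frame 9: STRIKE. 10 + next two rolls (5+3) = 18. Cumulative: 115
Frame 10: OPEN. Sum of all frame-10 rolls (5+3) = 8. Cumulative: 123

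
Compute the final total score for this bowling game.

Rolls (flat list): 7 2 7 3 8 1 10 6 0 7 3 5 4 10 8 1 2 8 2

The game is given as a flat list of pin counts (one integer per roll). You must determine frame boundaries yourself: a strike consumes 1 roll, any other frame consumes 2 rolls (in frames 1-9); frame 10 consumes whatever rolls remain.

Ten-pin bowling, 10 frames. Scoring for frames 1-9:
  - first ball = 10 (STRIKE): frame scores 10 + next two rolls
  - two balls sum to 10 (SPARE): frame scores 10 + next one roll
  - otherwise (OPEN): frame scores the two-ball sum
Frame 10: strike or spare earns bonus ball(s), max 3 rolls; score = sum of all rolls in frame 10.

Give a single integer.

Frame 1: OPEN (7+2=9). Cumulative: 9
Frame 2: SPARE (7+3=10). 10 + next roll (8) = 18. Cumulative: 27
Frame 3: OPEN (8+1=9). Cumulative: 36
Frame 4: STRIKE. 10 + next two rolls (6+0) = 16. Cumulative: 52
Frame 5: OPEN (6+0=6). Cumulative: 58
Frame 6: SPARE (7+3=10). 10 + next roll (5) = 15. Cumulative: 73
Frame 7: OPEN (5+4=9). Cumulative: 82
Frame 8: STRIKE. 10 + next two rolls (8+1) = 19. Cumulative: 101
Frame 9: OPEN (8+1=9). Cumulative: 110
Frame 10: SPARE. Sum of all frame-10 rolls (2+8+2) = 12. Cumulative: 122

Answer: 122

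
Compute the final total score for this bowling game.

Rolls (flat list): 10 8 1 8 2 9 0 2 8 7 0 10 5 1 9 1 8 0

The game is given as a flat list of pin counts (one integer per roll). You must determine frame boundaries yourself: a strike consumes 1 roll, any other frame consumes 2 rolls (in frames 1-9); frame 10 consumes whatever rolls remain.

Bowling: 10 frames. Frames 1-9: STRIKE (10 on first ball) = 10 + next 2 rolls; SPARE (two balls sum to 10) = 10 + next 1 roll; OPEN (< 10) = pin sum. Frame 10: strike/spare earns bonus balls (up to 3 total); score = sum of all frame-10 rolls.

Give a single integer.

Frame 1: STRIKE. 10 + next two rolls (8+1) = 19. Cumulative: 19
Frame 2: OPEN (8+1=9). Cumulative: 28
Frame 3: SPARE (8+2=10). 10 + next roll (9) = 19. Cumulative: 47
Frame 4: OPEN (9+0=9). Cumulative: 56
Frame 5: SPARE (2+8=10). 10 + next roll (7) = 17. Cumulative: 73
Frame 6: OPEN (7+0=7). Cumulative: 80
Frame 7: STRIKE. 10 + next two rolls (5+1) = 16. Cumulative: 96
Frame 8: OPEN (5+1=6). Cumulative: 102
Frame 9: SPARE (9+1=10). 10 + next roll (8) = 18. Cumulative: 120
Frame 10: OPEN. Sum of all frame-10 rolls (8+0) = 8. Cumulative: 128

Answer: 128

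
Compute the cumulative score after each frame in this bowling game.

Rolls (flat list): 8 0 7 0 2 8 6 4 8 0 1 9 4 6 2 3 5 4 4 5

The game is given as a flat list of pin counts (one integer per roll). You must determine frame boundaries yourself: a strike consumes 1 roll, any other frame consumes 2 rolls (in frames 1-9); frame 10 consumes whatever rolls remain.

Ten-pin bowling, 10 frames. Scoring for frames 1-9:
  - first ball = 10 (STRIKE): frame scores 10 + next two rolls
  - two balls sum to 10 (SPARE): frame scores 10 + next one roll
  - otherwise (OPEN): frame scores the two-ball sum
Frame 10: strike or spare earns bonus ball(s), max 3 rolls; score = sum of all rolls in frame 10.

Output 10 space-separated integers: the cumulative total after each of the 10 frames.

Frame 1: OPEN (8+0=8). Cumulative: 8
Frame 2: OPEN (7+0=7). Cumulative: 15
Frame 3: SPARE (2+8=10). 10 + next roll (6) = 16. Cumulative: 31
Frame 4: SPARE (6+4=10). 10 + next roll (8) = 18. Cumulative: 49
Frame 5: OPEN (8+0=8). Cumulative: 57
Frame 6: SPARE (1+9=10). 10 + next roll (4) = 14. Cumulative: 71
Frame 7: SPARE (4+6=10). 10 + next roll (2) = 12. Cumulative: 83
Frame 8: OPEN (2+3=5). Cumulative: 88
Frame 9: OPEN (5+4=9). Cumulative: 97
Frame 10: OPEN. Sum of all frame-10 rolls (4+5) = 9. Cumulative: 106

Answer: 8 15 31 49 57 71 83 88 97 106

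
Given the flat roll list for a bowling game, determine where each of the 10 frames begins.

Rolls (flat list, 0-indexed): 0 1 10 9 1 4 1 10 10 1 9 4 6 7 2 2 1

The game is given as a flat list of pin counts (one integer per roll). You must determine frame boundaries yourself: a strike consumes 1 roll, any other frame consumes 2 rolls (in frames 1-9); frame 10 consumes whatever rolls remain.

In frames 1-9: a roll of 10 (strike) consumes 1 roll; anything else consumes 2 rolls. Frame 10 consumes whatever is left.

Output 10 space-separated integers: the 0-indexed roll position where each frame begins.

Frame 1 starts at roll index 0: rolls=0,1 (sum=1), consumes 2 rolls
Frame 2 starts at roll index 2: roll=10 (strike), consumes 1 roll
Frame 3 starts at roll index 3: rolls=9,1 (sum=10), consumes 2 rolls
Frame 4 starts at roll index 5: rolls=4,1 (sum=5), consumes 2 rolls
Frame 5 starts at roll index 7: roll=10 (strike), consumes 1 roll
Frame 6 starts at roll index 8: roll=10 (strike), consumes 1 roll
Frame 7 starts at roll index 9: rolls=1,9 (sum=10), consumes 2 rolls
Frame 8 starts at roll index 11: rolls=4,6 (sum=10), consumes 2 rolls
Frame 9 starts at roll index 13: rolls=7,2 (sum=9), consumes 2 rolls
Frame 10 starts at roll index 15: 2 remaining rolls

Answer: 0 2 3 5 7 8 9 11 13 15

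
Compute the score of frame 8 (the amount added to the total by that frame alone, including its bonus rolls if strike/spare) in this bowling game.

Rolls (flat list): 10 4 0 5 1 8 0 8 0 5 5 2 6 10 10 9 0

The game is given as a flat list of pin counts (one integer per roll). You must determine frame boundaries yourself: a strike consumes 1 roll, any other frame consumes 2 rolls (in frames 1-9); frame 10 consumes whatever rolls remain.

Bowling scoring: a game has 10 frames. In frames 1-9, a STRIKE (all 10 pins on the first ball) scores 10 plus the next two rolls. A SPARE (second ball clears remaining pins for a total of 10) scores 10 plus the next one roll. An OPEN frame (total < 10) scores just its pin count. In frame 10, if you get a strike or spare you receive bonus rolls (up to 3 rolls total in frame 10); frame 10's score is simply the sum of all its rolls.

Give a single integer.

Frame 1: STRIKE. 10 + next two rolls (4+0) = 14. Cumulative: 14
Frame 2: OPEN (4+0=4). Cumulative: 18
Frame 3: OPEN (5+1=6). Cumulative: 24
Frame 4: OPEN (8+0=8). Cumulative: 32
Frame 5: OPEN (8+0=8). Cumulative: 40
Frame 6: SPARE (5+5=10). 10 + next roll (2) = 12. Cumulative: 52
Frame 7: OPEN (2+6=8). Cumulative: 60
Frame 8: STRIKE. 10 + next two rolls (10+9) = 29. Cumulative: 89
Frame 9: STRIKE. 10 + next two rolls (9+0) = 19. Cumulative: 108
Frame 10: OPEN. Sum of all frame-10 rolls (9+0) = 9. Cumulative: 117

Answer: 29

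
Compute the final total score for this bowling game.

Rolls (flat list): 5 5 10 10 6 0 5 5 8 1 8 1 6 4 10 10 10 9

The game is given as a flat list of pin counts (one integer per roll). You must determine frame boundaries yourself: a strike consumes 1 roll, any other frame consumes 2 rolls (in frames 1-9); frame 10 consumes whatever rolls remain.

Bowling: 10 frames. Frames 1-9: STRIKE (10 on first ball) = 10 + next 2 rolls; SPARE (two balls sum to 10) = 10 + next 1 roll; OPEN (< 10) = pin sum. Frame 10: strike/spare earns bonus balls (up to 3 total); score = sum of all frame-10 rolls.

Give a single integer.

Frame 1: SPARE (5+5=10). 10 + next roll (10) = 20. Cumulative: 20
Frame 2: STRIKE. 10 + next two rolls (10+6) = 26. Cumulative: 46
Frame 3: STRIKE. 10 + next two rolls (6+0) = 16. Cumulative: 62
Frame 4: OPEN (6+0=6). Cumulative: 68
Frame 5: SPARE (5+5=10). 10 + next roll (8) = 18. Cumulative: 86
Frame 6: OPEN (8+1=9). Cumulative: 95
Frame 7: OPEN (8+1=9). Cumulative: 104
Frame 8: SPARE (6+4=10). 10 + next roll (10) = 20. Cumulative: 124
Frame 9: STRIKE. 10 + next two rolls (10+10) = 30. Cumulative: 154
Frame 10: STRIKE. Sum of all frame-10 rolls (10+10+9) = 29. Cumulative: 183

Answer: 183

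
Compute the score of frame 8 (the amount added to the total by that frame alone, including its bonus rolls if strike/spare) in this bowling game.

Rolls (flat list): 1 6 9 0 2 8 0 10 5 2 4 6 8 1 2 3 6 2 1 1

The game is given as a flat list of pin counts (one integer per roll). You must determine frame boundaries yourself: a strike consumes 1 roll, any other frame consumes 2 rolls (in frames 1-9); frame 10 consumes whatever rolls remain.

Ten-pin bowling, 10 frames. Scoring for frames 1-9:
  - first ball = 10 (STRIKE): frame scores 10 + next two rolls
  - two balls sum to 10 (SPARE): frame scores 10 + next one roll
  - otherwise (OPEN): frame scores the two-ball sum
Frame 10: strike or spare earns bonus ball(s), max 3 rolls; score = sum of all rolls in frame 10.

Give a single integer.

Answer: 5

Derivation:
Frame 1: OPEN (1+6=7). Cumulative: 7
Frame 2: OPEN (9+0=9). Cumulative: 16
Frame 3: SPARE (2+8=10). 10 + next roll (0) = 10. Cumulative: 26
Frame 4: SPARE (0+10=10). 10 + next roll (5) = 15. Cumulative: 41
Frame 5: OPEN (5+2=7). Cumulative: 48
Frame 6: SPARE (4+6=10). 10 + next roll (8) = 18. Cumulative: 66
Frame 7: OPEN (8+1=9). Cumulative: 75
Frame 8: OPEN (2+3=5). Cumulative: 80
Frame 9: OPEN (6+2=8). Cumulative: 88
Frame 10: OPEN. Sum of all frame-10 rolls (1+1) = 2. Cumulative: 90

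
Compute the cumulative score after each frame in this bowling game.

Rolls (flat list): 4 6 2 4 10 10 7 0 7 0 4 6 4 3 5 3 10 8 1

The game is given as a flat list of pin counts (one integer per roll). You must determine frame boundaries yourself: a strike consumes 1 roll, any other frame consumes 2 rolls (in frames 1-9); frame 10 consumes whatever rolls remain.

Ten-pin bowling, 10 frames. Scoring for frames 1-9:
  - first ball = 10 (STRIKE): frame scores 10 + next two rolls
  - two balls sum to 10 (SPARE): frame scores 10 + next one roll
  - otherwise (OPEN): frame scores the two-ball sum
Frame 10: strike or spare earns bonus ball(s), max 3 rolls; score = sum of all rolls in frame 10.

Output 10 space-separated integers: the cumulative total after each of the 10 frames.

Answer: 12 18 45 62 69 76 90 97 105 124

Derivation:
Frame 1: SPARE (4+6=10). 10 + next roll (2) = 12. Cumulative: 12
Frame 2: OPEN (2+4=6). Cumulative: 18
Frame 3: STRIKE. 10 + next two rolls (10+7) = 27. Cumulative: 45
Frame 4: STRIKE. 10 + next two rolls (7+0) = 17. Cumulative: 62
Frame 5: OPEN (7+0=7). Cumulative: 69
Frame 6: OPEN (7+0=7). Cumulative: 76
Frame 7: SPARE (4+6=10). 10 + next roll (4) = 14. Cumulative: 90
Frame 8: OPEN (4+3=7). Cumulative: 97
Frame 9: OPEN (5+3=8). Cumulative: 105
Frame 10: STRIKE. Sum of all frame-10 rolls (10+8+1) = 19. Cumulative: 124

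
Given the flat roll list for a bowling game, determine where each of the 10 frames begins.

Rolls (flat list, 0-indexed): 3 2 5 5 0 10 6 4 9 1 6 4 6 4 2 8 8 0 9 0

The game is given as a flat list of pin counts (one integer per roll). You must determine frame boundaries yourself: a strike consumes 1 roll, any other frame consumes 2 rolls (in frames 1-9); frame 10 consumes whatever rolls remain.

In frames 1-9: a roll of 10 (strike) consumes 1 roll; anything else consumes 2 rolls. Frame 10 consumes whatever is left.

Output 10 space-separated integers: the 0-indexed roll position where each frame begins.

Frame 1 starts at roll index 0: rolls=3,2 (sum=5), consumes 2 rolls
Frame 2 starts at roll index 2: rolls=5,5 (sum=10), consumes 2 rolls
Frame 3 starts at roll index 4: rolls=0,10 (sum=10), consumes 2 rolls
Frame 4 starts at roll index 6: rolls=6,4 (sum=10), consumes 2 rolls
Frame 5 starts at roll index 8: rolls=9,1 (sum=10), consumes 2 rolls
Frame 6 starts at roll index 10: rolls=6,4 (sum=10), consumes 2 rolls
Frame 7 starts at roll index 12: rolls=6,4 (sum=10), consumes 2 rolls
Frame 8 starts at roll index 14: rolls=2,8 (sum=10), consumes 2 rolls
Frame 9 starts at roll index 16: rolls=8,0 (sum=8), consumes 2 rolls
Frame 10 starts at roll index 18: 2 remaining rolls

Answer: 0 2 4 6 8 10 12 14 16 18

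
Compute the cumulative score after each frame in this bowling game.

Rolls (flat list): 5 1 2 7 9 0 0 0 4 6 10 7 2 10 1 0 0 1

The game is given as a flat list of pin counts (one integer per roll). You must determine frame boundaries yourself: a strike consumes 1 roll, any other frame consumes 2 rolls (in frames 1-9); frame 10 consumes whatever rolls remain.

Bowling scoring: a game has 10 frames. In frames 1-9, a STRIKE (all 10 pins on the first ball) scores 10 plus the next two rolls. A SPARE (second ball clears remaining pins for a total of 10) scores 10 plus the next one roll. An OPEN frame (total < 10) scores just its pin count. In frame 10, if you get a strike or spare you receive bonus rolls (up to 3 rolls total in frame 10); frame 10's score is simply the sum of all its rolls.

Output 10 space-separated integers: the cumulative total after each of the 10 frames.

Answer: 6 15 24 24 44 63 72 83 84 85

Derivation:
Frame 1: OPEN (5+1=6). Cumulative: 6
Frame 2: OPEN (2+7=9). Cumulative: 15
Frame 3: OPEN (9+0=9). Cumulative: 24
Frame 4: OPEN (0+0=0). Cumulative: 24
Frame 5: SPARE (4+6=10). 10 + next roll (10) = 20. Cumulative: 44
Frame 6: STRIKE. 10 + next two rolls (7+2) = 19. Cumulative: 63
Frame 7: OPEN (7+2=9). Cumulative: 72
Frame 8: STRIKE. 10 + next two rolls (1+0) = 11. Cumulative: 83
Frame 9: OPEN (1+0=1). Cumulative: 84
Frame 10: OPEN. Sum of all frame-10 rolls (0+1) = 1. Cumulative: 85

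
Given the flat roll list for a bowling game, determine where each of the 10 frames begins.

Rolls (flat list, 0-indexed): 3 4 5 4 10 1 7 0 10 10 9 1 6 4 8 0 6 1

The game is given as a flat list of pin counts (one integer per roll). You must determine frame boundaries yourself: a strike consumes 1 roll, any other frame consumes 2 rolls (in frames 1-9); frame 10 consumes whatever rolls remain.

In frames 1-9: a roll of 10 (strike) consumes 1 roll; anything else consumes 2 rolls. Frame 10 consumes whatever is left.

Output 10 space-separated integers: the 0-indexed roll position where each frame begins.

Answer: 0 2 4 5 7 9 10 12 14 16

Derivation:
Frame 1 starts at roll index 0: rolls=3,4 (sum=7), consumes 2 rolls
Frame 2 starts at roll index 2: rolls=5,4 (sum=9), consumes 2 rolls
Frame 3 starts at roll index 4: roll=10 (strike), consumes 1 roll
Frame 4 starts at roll index 5: rolls=1,7 (sum=8), consumes 2 rolls
Frame 5 starts at roll index 7: rolls=0,10 (sum=10), consumes 2 rolls
Frame 6 starts at roll index 9: roll=10 (strike), consumes 1 roll
Frame 7 starts at roll index 10: rolls=9,1 (sum=10), consumes 2 rolls
Frame 8 starts at roll index 12: rolls=6,4 (sum=10), consumes 2 rolls
Frame 9 starts at roll index 14: rolls=8,0 (sum=8), consumes 2 rolls
Frame 10 starts at roll index 16: 2 remaining rolls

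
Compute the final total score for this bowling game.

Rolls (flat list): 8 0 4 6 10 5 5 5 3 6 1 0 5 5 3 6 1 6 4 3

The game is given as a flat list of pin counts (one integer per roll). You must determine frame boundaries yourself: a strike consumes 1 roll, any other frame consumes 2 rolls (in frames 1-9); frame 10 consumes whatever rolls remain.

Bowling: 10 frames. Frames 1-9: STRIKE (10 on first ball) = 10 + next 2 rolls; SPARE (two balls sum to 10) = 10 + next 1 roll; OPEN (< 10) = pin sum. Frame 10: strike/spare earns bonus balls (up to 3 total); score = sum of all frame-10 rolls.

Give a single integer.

Frame 1: OPEN (8+0=8). Cumulative: 8
Frame 2: SPARE (4+6=10). 10 + next roll (10) = 20. Cumulative: 28
Frame 3: STRIKE. 10 + next two rolls (5+5) = 20. Cumulative: 48
Frame 4: SPARE (5+5=10). 10 + next roll (5) = 15. Cumulative: 63
Frame 5: OPEN (5+3=8). Cumulative: 71
Frame 6: OPEN (6+1=7). Cumulative: 78
Frame 7: OPEN (0+5=5). Cumulative: 83
Frame 8: OPEN (5+3=8). Cumulative: 91
Frame 9: OPEN (6+1=7). Cumulative: 98
Frame 10: SPARE. Sum of all frame-10 rolls (6+4+3) = 13. Cumulative: 111

Answer: 111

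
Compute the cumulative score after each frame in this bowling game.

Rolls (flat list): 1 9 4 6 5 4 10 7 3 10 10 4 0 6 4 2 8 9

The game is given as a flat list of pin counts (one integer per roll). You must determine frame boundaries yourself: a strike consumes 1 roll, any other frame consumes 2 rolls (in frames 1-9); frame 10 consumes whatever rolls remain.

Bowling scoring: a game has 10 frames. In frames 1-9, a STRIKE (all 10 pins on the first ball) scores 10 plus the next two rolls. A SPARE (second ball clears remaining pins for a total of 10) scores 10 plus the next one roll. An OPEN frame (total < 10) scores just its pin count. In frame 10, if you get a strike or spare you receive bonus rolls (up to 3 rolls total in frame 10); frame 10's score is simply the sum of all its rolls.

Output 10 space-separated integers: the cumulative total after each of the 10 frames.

Frame 1: SPARE (1+9=10). 10 + next roll (4) = 14. Cumulative: 14
Frame 2: SPARE (4+6=10). 10 + next roll (5) = 15. Cumulative: 29
Frame 3: OPEN (5+4=9). Cumulative: 38
Frame 4: STRIKE. 10 + next two rolls (7+3) = 20. Cumulative: 58
Frame 5: SPARE (7+3=10). 10 + next roll (10) = 20. Cumulative: 78
Frame 6: STRIKE. 10 + next two rolls (10+4) = 24. Cumulative: 102
Frame 7: STRIKE. 10 + next two rolls (4+0) = 14. Cumulative: 116
Frame 8: OPEN (4+0=4). Cumulative: 120
Frame 9: SPARE (6+4=10). 10 + next roll (2) = 12. Cumulative: 132
Frame 10: SPARE. Sum of all frame-10 rolls (2+8+9) = 19. Cumulative: 151

Answer: 14 29 38 58 78 102 116 120 132 151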